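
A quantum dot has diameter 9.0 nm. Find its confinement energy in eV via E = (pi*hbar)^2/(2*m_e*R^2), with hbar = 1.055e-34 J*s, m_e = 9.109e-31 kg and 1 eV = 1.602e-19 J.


Radius R = 9.0/2 = 4.5 nm = 4.5e-09 m
E = (pi * 1.055e-34)^2 / (2 * 9.109e-31 * (4.5e-09)^2)
E(J) = 2.97769e-21
E = E(J) / 1.602e-19 = 0.0186 eV

0.0186


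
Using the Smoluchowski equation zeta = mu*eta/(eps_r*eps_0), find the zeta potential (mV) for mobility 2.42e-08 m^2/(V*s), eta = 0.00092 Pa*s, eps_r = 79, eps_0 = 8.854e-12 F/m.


Smoluchowski equation: zeta = mu * eta / (eps_r * eps_0)
zeta = 2.42e-08 * 0.00092 / (79 * 8.854e-12)
zeta = 0.03183 V = 31.83 mV

31.83


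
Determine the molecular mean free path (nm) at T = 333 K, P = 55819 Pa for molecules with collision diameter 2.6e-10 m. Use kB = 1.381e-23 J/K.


Mean free path: lambda = kB*T / (sqrt(2) * pi * d^2 * P)
lambda = 1.381e-23 * 333 / (sqrt(2) * pi * (2.6e-10)^2 * 55819)
lambda = 2.74312e-07 m
lambda = 274.31 nm

274.31


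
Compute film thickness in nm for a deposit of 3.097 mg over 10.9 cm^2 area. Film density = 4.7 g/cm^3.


Convert: m = 3.097 mg = 3.0970e-06 kg, A = 10.9 cm^2 = 1.0900e-03 m^2, rho = 4.7 g/cm^3 = 4700 kg/m^3
t = m / (A * rho)
t = 3.0970e-06 / (1.0900e-03 * 4700)
t = 6.0453e-07 m = 604.5 nm

604.5


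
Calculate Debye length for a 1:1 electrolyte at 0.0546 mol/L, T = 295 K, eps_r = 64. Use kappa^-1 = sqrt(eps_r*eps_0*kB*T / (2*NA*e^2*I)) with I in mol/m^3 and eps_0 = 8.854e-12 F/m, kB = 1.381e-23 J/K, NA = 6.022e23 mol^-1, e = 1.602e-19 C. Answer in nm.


Ionic strength I = 0.0546 * 1^2 * 1000 = 54.6 mol/m^3
kappa^-1 = sqrt(64 * 8.854e-12 * 1.381e-23 * 295 / (2 * 6.022e23 * (1.602e-19)^2 * 54.6))
kappa^-1 = 1.17 nm

1.17


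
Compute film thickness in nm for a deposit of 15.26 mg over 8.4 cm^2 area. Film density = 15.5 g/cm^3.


Convert: m = 15.26 mg = 1.5260e-05 kg, A = 8.4 cm^2 = 8.4000e-04 m^2, rho = 15.5 g/cm^3 = 15500 kg/m^3
t = m / (A * rho)
t = 1.5260e-05 / (8.4000e-04 * 15500)
t = 1.1720e-06 m = 1172.0 nm

1172.0


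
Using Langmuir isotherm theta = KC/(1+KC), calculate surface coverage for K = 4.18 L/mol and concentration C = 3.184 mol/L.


Langmuir isotherm: theta = K*C / (1 + K*C)
K*C = 4.18 * 3.184 = 13.30912
theta = 13.30912 / (1 + 13.30912) = 13.30912 / 14.30912
theta = 0.9301

0.9301


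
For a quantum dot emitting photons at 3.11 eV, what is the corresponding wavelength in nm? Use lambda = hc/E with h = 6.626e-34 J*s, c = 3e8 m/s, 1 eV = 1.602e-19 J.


Convert energy: E = 3.11 eV = 3.11 * 1.602e-19 = 4.98222e-19 J
lambda = h*c / E = 6.626e-34 * 3e8 / 4.98222e-19
lambda = 3.98979e-07 m = 399.0 nm

399.0


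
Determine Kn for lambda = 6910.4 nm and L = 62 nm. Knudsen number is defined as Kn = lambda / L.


Knudsen number Kn = lambda / L
Kn = 6910.4 / 62
Kn = 111.4581

111.4581


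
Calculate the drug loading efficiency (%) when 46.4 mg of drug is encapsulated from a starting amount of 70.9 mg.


Drug loading efficiency = (drug loaded / drug initial) * 100
DLE = 46.4 / 70.9 * 100
DLE = 0.6544 * 100
DLE = 65.44%

65.44


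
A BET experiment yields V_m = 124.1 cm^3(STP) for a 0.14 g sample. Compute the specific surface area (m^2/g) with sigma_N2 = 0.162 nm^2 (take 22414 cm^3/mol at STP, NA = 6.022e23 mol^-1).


Number of moles in monolayer = V_m / 22414 = 124.1 / 22414 = 0.00553672
Number of molecules = moles * NA = 0.00553672 * 6.022e23
SA = molecules * sigma / mass
SA = (124.1 / 22414) * 6.022e23 * 0.162e-18 / 0.14
SA = 3858.2 m^2/g

3858.2


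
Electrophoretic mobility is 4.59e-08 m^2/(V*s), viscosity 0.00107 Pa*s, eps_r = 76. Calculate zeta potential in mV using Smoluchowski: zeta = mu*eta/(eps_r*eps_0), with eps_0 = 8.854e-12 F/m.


Smoluchowski equation: zeta = mu * eta / (eps_r * eps_0)
zeta = 4.59e-08 * 0.00107 / (76 * 8.854e-12)
zeta = 0.072987 V = 72.99 mV

72.99


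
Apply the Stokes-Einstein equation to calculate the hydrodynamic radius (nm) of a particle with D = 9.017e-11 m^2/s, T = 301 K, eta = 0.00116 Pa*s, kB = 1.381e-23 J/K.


Stokes-Einstein: R = kB*T / (6*pi*eta*D)
R = 1.381e-23 * 301 / (6 * pi * 0.00116 * 9.017e-11)
R = 2.10833e-09 m = 2.11 nm

2.11


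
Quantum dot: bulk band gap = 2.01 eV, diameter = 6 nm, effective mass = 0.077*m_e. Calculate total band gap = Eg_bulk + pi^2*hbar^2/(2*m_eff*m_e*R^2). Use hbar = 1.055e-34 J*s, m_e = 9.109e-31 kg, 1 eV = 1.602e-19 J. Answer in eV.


Radius R = 6/2 nm = 3e-09 m
Confinement energy dE = pi^2 * hbar^2 / (2 * m_eff * m_e * R^2)
dE = pi^2 * (1.055e-34)^2 / (2 * 0.077 * 9.109e-31 * (3e-09)^2) J, divided by 1.602e-19 J/eV
dE = 0.5431 eV
Total band gap = E_g(bulk) + dE = 2.01 + 0.5431 = 2.5531 eV

2.5531


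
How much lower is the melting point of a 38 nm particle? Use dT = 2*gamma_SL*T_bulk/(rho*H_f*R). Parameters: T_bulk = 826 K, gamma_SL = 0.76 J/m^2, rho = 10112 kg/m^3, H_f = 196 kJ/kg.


Radius R = 38/2 = 19 nm = 1.9e-08 m
Convert H_f = 196 kJ/kg = 196000 J/kg
dT = 2 * gamma_SL * T_bulk / (rho * H_f * R)
dT = 2 * 0.76 * 826 / (10112 * 196000 * 1.9e-08)
dT = 33.3 K

33.3


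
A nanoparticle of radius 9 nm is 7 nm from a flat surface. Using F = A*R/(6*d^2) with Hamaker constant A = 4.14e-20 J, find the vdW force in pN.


Convert to SI: R = 9 nm = 9e-09 m, d = 7 nm = 7e-09 m
F = A * R / (6 * d^2)
F = 4.14e-20 * 9e-09 / (6 * (7e-09)^2)
F = 1.26735e-12 N = 1.267 pN

1.267


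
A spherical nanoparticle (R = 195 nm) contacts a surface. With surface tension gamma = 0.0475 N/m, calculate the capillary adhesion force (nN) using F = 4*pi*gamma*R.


Convert radius: R = 195 nm = 1.95e-07 m
F = 4 * pi * gamma * R
F = 4 * pi * 0.0475 * 1.95e-07
F = 1.16396e-07 N = 116.396 nN

116.396


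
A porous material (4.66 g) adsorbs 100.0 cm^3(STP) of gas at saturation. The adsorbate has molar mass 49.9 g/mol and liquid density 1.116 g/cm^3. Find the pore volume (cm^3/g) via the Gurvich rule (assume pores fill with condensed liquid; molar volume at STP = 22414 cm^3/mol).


Moles adsorbed n = V_ads / 22414 = 100.0 / 22414 = 4.461497e-03 mol
Liquid volume V_liq = n * M / rho_liq = 4.461497e-03 * 49.9 / 1.116 = 0.19949 cm^3
Specific pore volume V_pore = V_liq / m_sample = 0.19949 / 4.66
V_pore = 0.0428 cm^3/g

0.0428


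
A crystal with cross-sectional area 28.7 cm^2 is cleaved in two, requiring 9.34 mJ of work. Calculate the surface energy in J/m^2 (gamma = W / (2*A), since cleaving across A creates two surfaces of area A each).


Convert: A = 28.7 cm^2 = 0.00287 m^2, W = 9.34 mJ = 0.00934 J
Cleaving exposes two faces of area A, so total new surface = 2*A and gamma = W / (2*A)
gamma = 0.00934 / (2 * 0.00287)
gamma = 1.627 J/m^2

1.627


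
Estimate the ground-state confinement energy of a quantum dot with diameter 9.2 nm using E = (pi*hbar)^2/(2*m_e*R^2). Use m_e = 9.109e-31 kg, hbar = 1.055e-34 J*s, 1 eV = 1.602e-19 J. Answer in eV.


Radius R = 9.2/2 = 4.6 nm = 4.6e-09 m
E = (pi * 1.055e-34)^2 / (2 * 9.109e-31 * (4.6e-09)^2)
E(J) = 2.84963e-21
E = E(J) / 1.602e-19 = 0.0178 eV

0.0178


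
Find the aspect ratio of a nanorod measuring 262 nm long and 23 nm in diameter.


Aspect ratio AR = length / diameter
AR = 262 / 23
AR = 11.39

11.39


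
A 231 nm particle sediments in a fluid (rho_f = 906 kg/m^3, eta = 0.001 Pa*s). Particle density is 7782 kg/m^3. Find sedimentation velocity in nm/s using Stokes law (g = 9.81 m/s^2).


Radius R = 231/2 nm = 1.155e-07 m
Density difference = 7782 - 906 = 6876 kg/m^3
v = 2 * R^2 * (rho_p - rho_f) * g / (9 * eta)
v = 2 * (1.155e-07)^2 * 6876 * 9.81 / (9 * 0.001)
v = 1.99966e-07 m/s = 199.9661 nm/s

199.9661


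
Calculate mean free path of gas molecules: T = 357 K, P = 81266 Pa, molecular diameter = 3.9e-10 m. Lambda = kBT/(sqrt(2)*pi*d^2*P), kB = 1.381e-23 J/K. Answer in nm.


Mean free path: lambda = kB*T / (sqrt(2) * pi * d^2 * P)
lambda = 1.381e-23 * 357 / (sqrt(2) * pi * (3.9e-10)^2 * 81266)
lambda = 8.97757e-08 m
lambda = 89.78 nm

89.78


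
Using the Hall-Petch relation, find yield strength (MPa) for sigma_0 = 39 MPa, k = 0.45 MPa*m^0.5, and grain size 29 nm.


d = 29 nm = 2.9e-08 m
sqrt(d) = 0.0001702939
Hall-Petch contribution = k / sqrt(d) = 0.45 / 0.0001702939 = 2642.5 MPa
sigma = sigma_0 + k/sqrt(d) = 39 + 2642.5 = 2681.5 MPa

2681.5


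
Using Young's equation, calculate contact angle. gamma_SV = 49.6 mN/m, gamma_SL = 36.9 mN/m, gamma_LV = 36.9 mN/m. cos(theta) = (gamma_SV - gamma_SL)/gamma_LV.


cos(theta) = (gamma_SV - gamma_SL) / gamma_LV
cos(theta) = (49.6 - 36.9) / 36.9
cos(theta) = 0.344173
theta = arccos(0.344173) = 69.87 degrees

69.87


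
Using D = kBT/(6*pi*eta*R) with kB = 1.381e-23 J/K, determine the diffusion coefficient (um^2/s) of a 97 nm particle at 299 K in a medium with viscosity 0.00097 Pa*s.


Radius R = 97/2 = 48.5 nm = 4.85e-08 m
D = kB*T / (6*pi*eta*R)
D = 1.381e-23 * 299 / (6 * pi * 0.00097 * 4.85e-08)
D = 4.6564e-12 m^2/s = 4.656 um^2/s

4.656


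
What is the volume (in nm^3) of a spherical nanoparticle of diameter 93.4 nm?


Radius r = 93.4/2 = 46.7 nm
Volume V = (4/3) * pi * r^3
V = (4/3) * pi * (46.7)^3
V = 426618.07 nm^3

426618.07


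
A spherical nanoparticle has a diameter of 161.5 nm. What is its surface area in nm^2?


Radius r = 161.5/2 = 80.75 nm
Surface area SA = 4 * pi * r^2
SA = 4 * pi * (80.75)^2
SA = 81939.8 nm^2

81939.8


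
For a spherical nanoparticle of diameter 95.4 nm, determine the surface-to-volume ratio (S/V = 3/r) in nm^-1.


Radius r = 95.4/2 = 47.7 nm
S/V = 3 / r = 3 / 47.7
S/V = 0.0629 nm^-1

0.0629


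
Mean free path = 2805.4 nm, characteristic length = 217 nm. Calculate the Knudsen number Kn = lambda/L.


Knudsen number Kn = lambda / L
Kn = 2805.4 / 217
Kn = 12.9281

12.9281


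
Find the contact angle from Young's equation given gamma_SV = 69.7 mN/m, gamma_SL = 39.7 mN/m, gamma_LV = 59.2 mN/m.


cos(theta) = (gamma_SV - gamma_SL) / gamma_LV
cos(theta) = (69.7 - 39.7) / 59.2
cos(theta) = 0.506757
theta = arccos(0.506757) = 59.55 degrees

59.55


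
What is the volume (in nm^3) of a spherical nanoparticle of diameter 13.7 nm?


Radius r = 13.7/2 = 6.85 nm
Volume V = (4/3) * pi * r^3
V = (4/3) * pi * (6.85)^3
V = 1346.36 nm^3

1346.36


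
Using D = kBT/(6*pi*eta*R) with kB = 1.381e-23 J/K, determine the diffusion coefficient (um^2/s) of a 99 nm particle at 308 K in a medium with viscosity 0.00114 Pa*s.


Radius R = 99/2 = 49.5 nm = 4.95e-08 m
D = kB*T / (6*pi*eta*R)
D = 1.381e-23 * 308 / (6 * pi * 0.00114 * 4.95e-08)
D = 3.99883e-12 m^2/s = 3.999 um^2/s

3.999


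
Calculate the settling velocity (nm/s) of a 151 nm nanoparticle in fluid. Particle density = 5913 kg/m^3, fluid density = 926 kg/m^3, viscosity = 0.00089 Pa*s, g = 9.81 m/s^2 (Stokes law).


Radius R = 151/2 nm = 7.55e-08 m
Density difference = 5913 - 926 = 4987 kg/m^3
v = 2 * R^2 * (rho_p - rho_f) * g / (9 * eta)
v = 2 * (7.55e-08)^2 * 4987 * 9.81 / (9 * 0.00089)
v = 6.96305e-08 m/s = 69.6305 nm/s

69.6305


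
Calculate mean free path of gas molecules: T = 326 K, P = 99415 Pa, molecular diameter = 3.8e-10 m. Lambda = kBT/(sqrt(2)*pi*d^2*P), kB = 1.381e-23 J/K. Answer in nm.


Mean free path: lambda = kB*T / (sqrt(2) * pi * d^2 * P)
lambda = 1.381e-23 * 326 / (sqrt(2) * pi * (3.8e-10)^2 * 99415)
lambda = 7.05874e-08 m
lambda = 70.59 nm

70.59


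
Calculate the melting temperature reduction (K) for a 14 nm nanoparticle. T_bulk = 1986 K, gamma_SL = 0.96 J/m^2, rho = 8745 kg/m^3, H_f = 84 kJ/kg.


Radius R = 14/2 = 7 nm = 7e-09 m
Convert H_f = 84 kJ/kg = 84000 J/kg
dT = 2 * gamma_SL * T_bulk / (rho * H_f * R)
dT = 2 * 0.96 * 1986 / (8745 * 84000 * 7e-09)
dT = 741.6 K

741.6


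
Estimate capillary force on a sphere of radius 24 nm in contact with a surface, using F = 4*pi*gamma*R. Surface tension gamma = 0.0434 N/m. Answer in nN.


Convert radius: R = 24 nm = 2.4e-08 m
F = 4 * pi * gamma * R
F = 4 * pi * 0.0434 * 2.4e-08
F = 1.30891e-08 N = 13.0891 nN

13.0891


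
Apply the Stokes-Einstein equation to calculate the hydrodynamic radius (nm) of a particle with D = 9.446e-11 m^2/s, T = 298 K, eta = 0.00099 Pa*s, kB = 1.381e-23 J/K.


Stokes-Einstein: R = kB*T / (6*pi*eta*D)
R = 1.381e-23 * 298 / (6 * pi * 0.00099 * 9.446e-11)
R = 2.33467e-09 m = 2.33 nm

2.33


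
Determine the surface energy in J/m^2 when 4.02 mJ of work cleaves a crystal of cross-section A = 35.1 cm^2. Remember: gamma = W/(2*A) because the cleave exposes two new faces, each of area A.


Convert: A = 35.1 cm^2 = 0.00351 m^2, W = 4.02 mJ = 0.00402 J
Cleaving exposes two faces of area A, so total new surface = 2*A and gamma = W / (2*A)
gamma = 0.00402 / (2 * 0.00351)
gamma = 0.573 J/m^2

0.573


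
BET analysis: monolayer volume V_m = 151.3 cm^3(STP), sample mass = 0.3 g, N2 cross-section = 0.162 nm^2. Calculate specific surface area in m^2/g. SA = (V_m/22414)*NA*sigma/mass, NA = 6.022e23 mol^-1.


Number of moles in monolayer = V_m / 22414 = 151.3 / 22414 = 0.00675025
Number of molecules = moles * NA = 0.00675025 * 6.022e23
SA = molecules * sigma / mass
SA = (151.3 / 22414) * 6.022e23 * 0.162e-18 / 0.3
SA = 2195.1 m^2/g

2195.1


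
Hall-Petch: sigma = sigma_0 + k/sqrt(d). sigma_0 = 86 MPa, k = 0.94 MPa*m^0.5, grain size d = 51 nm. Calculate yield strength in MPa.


d = 51 nm = 5.1e-08 m
sqrt(d) = 0.0002258318
Hall-Petch contribution = k / sqrt(d) = 0.94 / 0.0002258318 = 4162.4 MPa
sigma = sigma_0 + k/sqrt(d) = 86 + 4162.4 = 4248.4 MPa

4248.4


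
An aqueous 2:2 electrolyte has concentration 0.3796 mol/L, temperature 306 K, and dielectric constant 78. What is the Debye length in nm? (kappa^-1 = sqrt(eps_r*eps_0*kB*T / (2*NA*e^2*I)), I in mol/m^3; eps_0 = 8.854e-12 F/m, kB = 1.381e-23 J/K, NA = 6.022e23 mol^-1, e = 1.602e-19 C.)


Ionic strength I = 0.3796 * 2^2 * 1000 = 1518.4 mol/m^3
kappa^-1 = sqrt(78 * 8.854e-12 * 1.381e-23 * 306 / (2 * 6.022e23 * (1.602e-19)^2 * 1518.4))
kappa^-1 = 0.249 nm

0.249


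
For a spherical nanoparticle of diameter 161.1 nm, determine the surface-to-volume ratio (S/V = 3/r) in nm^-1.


Radius r = 161.1/2 = 80.55 nm
S/V = 3 / r = 3 / 80.55
S/V = 0.0372 nm^-1

0.0372


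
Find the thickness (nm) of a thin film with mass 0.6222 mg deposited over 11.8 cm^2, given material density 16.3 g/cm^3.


Convert: m = 0.6222 mg = 6.2220e-07 kg, A = 11.8 cm^2 = 1.1800e-03 m^2, rho = 16.3 g/cm^3 = 16300 kg/m^3
t = m / (A * rho)
t = 6.2220e-07 / (1.1800e-03 * 16300)
t = 3.2349e-08 m = 32.3 nm

32.3


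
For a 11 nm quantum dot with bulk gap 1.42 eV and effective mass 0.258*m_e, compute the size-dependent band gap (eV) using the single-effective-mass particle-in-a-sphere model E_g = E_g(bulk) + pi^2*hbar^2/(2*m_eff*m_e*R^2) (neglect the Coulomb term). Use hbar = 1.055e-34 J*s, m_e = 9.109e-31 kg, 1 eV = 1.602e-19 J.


Radius R = 11/2 nm = 5.5e-09 m
Confinement energy dE = pi^2 * hbar^2 / (2 * m_eff * m_e * R^2)
dE = pi^2 * (1.055e-34)^2 / (2 * 0.258 * 9.109e-31 * (5.5e-09)^2) J, divided by 1.602e-19 J/eV
dE = 0.0482 eV
Total band gap = E_g(bulk) + dE = 1.42 + 0.0482 = 1.4682 eV

1.4682


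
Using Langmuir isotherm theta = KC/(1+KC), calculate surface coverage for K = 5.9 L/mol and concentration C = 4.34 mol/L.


Langmuir isotherm: theta = K*C / (1 + K*C)
K*C = 5.9 * 4.34 = 25.606
theta = 25.606 / (1 + 25.606) = 25.606 / 26.606
theta = 0.9624

0.9624


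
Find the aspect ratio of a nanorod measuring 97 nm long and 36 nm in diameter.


Aspect ratio AR = length / diameter
AR = 97 / 36
AR = 2.69

2.69


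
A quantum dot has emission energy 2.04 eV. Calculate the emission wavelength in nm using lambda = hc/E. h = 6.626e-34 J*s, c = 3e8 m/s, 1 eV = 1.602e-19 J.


Convert energy: E = 2.04 eV = 2.04 * 1.602e-19 = 3.26808e-19 J
lambda = h*c / E = 6.626e-34 * 3e8 / 3.26808e-19
lambda = 6.08247e-07 m = 608.2 nm

608.2


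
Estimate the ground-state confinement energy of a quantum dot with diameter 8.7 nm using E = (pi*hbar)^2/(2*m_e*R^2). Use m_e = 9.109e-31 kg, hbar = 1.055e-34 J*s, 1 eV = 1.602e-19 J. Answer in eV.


Radius R = 8.7/2 = 4.35 nm = 4.35e-09 m
E = (pi * 1.055e-34)^2 / (2 * 9.109e-31 * (4.35e-09)^2)
E(J) = 3.18658e-21
E = E(J) / 1.602e-19 = 0.0199 eV

0.0199


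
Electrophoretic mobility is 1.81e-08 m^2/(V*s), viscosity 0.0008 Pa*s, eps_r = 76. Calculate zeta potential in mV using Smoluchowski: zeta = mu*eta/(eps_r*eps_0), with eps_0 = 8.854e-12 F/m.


Smoluchowski equation: zeta = mu * eta / (eps_r * eps_0)
zeta = 1.81e-08 * 0.0008 / (76 * 8.854e-12)
zeta = 0.021519 V = 21.52 mV

21.52


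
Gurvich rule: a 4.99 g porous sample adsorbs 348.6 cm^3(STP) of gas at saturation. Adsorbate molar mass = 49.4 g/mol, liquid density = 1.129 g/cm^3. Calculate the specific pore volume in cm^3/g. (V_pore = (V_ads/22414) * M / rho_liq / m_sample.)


Moles adsorbed n = V_ads / 22414 = 348.6 / 22414 = 1.555278e-02 mol
Liquid volume V_liq = n * M / rho_liq = 1.555278e-02 * 49.4 / 1.129 = 0.68052 cm^3
Specific pore volume V_pore = V_liq / m_sample = 0.68052 / 4.99
V_pore = 0.1364 cm^3/g

0.1364


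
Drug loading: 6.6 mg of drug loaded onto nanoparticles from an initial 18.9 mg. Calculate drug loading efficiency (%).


Drug loading efficiency = (drug loaded / drug initial) * 100
DLE = 6.6 / 18.9 * 100
DLE = 0.3492 * 100
DLE = 34.92%

34.92


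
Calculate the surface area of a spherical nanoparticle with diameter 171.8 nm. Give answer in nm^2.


Radius r = 171.8/2 = 85.9 nm
Surface area SA = 4 * pi * r^2
SA = 4 * pi * (85.9)^2
SA = 92724.86 nm^2

92724.86


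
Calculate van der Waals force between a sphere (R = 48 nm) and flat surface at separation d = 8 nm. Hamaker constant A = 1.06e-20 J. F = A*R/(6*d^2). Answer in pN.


Convert to SI: R = 48 nm = 4.8e-08 m, d = 8 nm = 8e-09 m
F = A * R / (6 * d^2)
F = 1.06e-20 * 4.8e-08 / (6 * (8e-09)^2)
F = 1.325e-12 N = 1.325 pN

1.325


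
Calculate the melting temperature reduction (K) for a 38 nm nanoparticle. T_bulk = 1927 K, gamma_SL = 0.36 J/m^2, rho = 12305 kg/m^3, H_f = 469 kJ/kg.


Radius R = 38/2 = 19 nm = 1.9e-08 m
Convert H_f = 469 kJ/kg = 469000 J/kg
dT = 2 * gamma_SL * T_bulk / (rho * H_f * R)
dT = 2 * 0.36 * 1927 / (12305 * 469000 * 1.9e-08)
dT = 12.7 K

12.7


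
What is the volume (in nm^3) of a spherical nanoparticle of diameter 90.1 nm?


Radius r = 90.1/2 = 45.05 nm
Volume V = (4/3) * pi * r^3
V = (4/3) * pi * (45.05)^3
V = 382977.27 nm^3

382977.27


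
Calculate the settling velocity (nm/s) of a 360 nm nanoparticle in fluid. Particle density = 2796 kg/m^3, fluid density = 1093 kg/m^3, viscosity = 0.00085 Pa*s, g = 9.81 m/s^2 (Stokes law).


Radius R = 360/2 nm = 1.8e-07 m
Density difference = 2796 - 1093 = 1703 kg/m^3
v = 2 * R^2 * (rho_p - rho_f) * g / (9 * eta)
v = 2 * (1.8e-07)^2 * 1703 * 9.81 / (9 * 0.00085)
v = 1.41513e-07 m/s = 141.5133 nm/s

141.5133


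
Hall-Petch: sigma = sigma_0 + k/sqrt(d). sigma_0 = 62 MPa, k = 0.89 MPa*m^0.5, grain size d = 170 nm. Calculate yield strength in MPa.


d = 170 nm = 1.7e-07 m
sqrt(d) = 0.0004123106
Hall-Petch contribution = k / sqrt(d) = 0.89 / 0.0004123106 = 2158.6 MPa
sigma = sigma_0 + k/sqrt(d) = 62 + 2158.6 = 2220.6 MPa

2220.6


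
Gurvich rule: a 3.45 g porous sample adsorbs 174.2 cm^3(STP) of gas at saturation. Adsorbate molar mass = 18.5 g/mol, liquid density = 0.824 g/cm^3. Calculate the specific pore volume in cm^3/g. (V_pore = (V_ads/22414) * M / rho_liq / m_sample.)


Moles adsorbed n = V_ads / 22414 = 174.2 / 22414 = 7.771928e-03 mol
Liquid volume V_liq = n * M / rho_liq = 7.771928e-03 * 18.5 / 0.824 = 0.17449 cm^3
Specific pore volume V_pore = V_liq / m_sample = 0.17449 / 3.45
V_pore = 0.0506 cm^3/g

0.0506


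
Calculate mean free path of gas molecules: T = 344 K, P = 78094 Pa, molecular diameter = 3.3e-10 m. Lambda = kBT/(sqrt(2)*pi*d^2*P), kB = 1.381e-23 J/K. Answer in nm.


Mean free path: lambda = kB*T / (sqrt(2) * pi * d^2 * P)
lambda = 1.381e-23 * 344 / (sqrt(2) * pi * (3.3e-10)^2 * 78094)
lambda = 1.25731e-07 m
lambda = 125.73 nm

125.73


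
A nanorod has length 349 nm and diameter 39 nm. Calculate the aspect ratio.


Aspect ratio AR = length / diameter
AR = 349 / 39
AR = 8.95

8.95


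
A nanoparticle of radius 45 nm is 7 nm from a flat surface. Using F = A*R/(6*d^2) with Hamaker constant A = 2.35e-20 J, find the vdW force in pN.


Convert to SI: R = 45 nm = 4.5e-08 m, d = 7 nm = 7e-09 m
F = A * R / (6 * d^2)
F = 2.35e-20 * 4.5e-08 / (6 * (7e-09)^2)
F = 3.59694e-12 N = 3.597 pN

3.597


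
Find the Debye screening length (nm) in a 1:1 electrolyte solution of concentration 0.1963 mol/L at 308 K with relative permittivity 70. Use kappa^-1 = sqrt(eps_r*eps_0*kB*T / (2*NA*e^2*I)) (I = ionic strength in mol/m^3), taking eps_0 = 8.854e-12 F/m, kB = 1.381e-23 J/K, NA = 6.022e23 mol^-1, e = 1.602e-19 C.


Ionic strength I = 0.1963 * 1^2 * 1000 = 196.3 mol/m^3
kappa^-1 = sqrt(70 * 8.854e-12 * 1.381e-23 * 308 / (2 * 6.022e23 * (1.602e-19)^2 * 196.3))
kappa^-1 = 0.659 nm

0.659


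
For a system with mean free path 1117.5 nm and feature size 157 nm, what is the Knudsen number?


Knudsen number Kn = lambda / L
Kn = 1117.5 / 157
Kn = 7.1178

7.1178


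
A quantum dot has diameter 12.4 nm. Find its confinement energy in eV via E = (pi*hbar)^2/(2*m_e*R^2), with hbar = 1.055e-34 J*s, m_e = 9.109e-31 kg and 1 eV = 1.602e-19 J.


Radius R = 12.4/2 = 6.2 nm = 6.2e-09 m
E = (pi * 1.055e-34)^2 / (2 * 9.109e-31 * (6.2e-09)^2)
E(J) = 1.56863e-21
E = E(J) / 1.602e-19 = 0.0098 eV

0.0098


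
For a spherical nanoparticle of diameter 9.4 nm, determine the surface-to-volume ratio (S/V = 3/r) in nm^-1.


Radius r = 9.4/2 = 4.7 nm
S/V = 3 / r = 3 / 4.7
S/V = 0.6383 nm^-1

0.6383


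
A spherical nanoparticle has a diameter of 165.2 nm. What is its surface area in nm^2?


Radius r = 165.2/2 = 82.6 nm
Surface area SA = 4 * pi * r^2
SA = 4 * pi * (82.6)^2
SA = 85737.33 nm^2

85737.33


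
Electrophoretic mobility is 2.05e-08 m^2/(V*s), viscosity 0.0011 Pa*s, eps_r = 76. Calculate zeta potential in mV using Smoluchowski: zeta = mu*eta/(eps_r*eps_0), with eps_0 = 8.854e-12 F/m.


Smoluchowski equation: zeta = mu * eta / (eps_r * eps_0)
zeta = 2.05e-08 * 0.0011 / (76 * 8.854e-12)
zeta = 0.033511 V = 33.51 mV

33.51


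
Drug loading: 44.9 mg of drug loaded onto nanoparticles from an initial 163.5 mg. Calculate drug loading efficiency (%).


Drug loading efficiency = (drug loaded / drug initial) * 100
DLE = 44.9 / 163.5 * 100
DLE = 0.2746 * 100
DLE = 27.46%

27.46


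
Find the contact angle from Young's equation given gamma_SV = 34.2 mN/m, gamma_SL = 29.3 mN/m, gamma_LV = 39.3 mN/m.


cos(theta) = (gamma_SV - gamma_SL) / gamma_LV
cos(theta) = (34.2 - 29.3) / 39.3
cos(theta) = 0.124682
theta = arccos(0.124682) = 82.84 degrees

82.84


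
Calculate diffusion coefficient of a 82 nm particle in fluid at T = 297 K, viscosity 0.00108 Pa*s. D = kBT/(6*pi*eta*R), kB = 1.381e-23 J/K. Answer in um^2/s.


Radius R = 82/2 = 41 nm = 4.1e-08 m
D = kB*T / (6*pi*eta*R)
D = 1.381e-23 * 297 / (6 * pi * 0.00108 * 4.1e-08)
D = 4.91407e-12 m^2/s = 4.914 um^2/s

4.914


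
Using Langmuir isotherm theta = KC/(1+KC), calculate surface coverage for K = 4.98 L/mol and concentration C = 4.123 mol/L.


Langmuir isotherm: theta = K*C / (1 + K*C)
K*C = 4.98 * 4.123 = 20.53254
theta = 20.53254 / (1 + 20.53254) = 20.53254 / 21.53254
theta = 0.9536

0.9536


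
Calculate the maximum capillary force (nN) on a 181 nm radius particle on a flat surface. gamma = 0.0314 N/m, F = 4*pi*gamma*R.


Convert radius: R = 181 nm = 1.81e-07 m
F = 4 * pi * gamma * R
F = 4 * pi * 0.0314 * 1.81e-07
F = 7.14197e-08 N = 71.4197 nN

71.4197


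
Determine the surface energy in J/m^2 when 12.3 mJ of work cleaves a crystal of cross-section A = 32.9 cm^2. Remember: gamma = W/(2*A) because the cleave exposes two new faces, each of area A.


Convert: A = 32.9 cm^2 = 0.00329 m^2, W = 12.3 mJ = 0.0123 J
Cleaving exposes two faces of area A, so total new surface = 2*A and gamma = W / (2*A)
gamma = 0.0123 / (2 * 0.00329)
gamma = 1.869 J/m^2

1.869


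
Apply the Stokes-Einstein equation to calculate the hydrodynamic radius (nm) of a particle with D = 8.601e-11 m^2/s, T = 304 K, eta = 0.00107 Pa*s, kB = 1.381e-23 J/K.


Stokes-Einstein: R = kB*T / (6*pi*eta*D)
R = 1.381e-23 * 304 / (6 * pi * 0.00107 * 8.601e-11)
R = 2.4201e-09 m = 2.42 nm

2.42


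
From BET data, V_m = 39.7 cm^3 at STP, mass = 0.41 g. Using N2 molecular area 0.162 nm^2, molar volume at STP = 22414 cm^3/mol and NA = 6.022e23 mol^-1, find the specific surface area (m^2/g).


Number of moles in monolayer = V_m / 22414 = 39.7 / 22414 = 0.00177121
Number of molecules = moles * NA = 0.00177121 * 6.022e23
SA = molecules * sigma / mass
SA = (39.7 / 22414) * 6.022e23 * 0.162e-18 / 0.41
SA = 421.4 m^2/g

421.4


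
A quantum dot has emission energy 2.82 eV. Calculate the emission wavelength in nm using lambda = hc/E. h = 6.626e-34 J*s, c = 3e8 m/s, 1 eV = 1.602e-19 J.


Convert energy: E = 2.82 eV = 2.82 * 1.602e-19 = 4.51764e-19 J
lambda = h*c / E = 6.626e-34 * 3e8 / 4.51764e-19
lambda = 4.40009e-07 m = 440.0 nm

440.0


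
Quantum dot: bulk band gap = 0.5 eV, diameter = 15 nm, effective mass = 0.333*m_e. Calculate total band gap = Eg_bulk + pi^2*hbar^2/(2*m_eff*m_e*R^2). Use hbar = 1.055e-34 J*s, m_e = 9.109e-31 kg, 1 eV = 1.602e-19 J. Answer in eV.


Radius R = 15/2 nm = 7.5e-09 m
Confinement energy dE = pi^2 * hbar^2 / (2 * m_eff * m_e * R^2)
dE = pi^2 * (1.055e-34)^2 / (2 * 0.333 * 9.109e-31 * (7.5e-09)^2) J, divided by 1.602e-19 J/eV
dE = 0.0201 eV
Total band gap = E_g(bulk) + dE = 0.5 + 0.0201 = 0.5201 eV

0.5201


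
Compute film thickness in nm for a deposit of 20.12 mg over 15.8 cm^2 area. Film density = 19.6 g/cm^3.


Convert: m = 20.12 mg = 2.0120e-05 kg, A = 15.8 cm^2 = 1.5800e-03 m^2, rho = 19.6 g/cm^3 = 19600 kg/m^3
t = m / (A * rho)
t = 2.0120e-05 / (1.5800e-03 * 19600)
t = 6.4970e-07 m = 649.7 nm

649.7


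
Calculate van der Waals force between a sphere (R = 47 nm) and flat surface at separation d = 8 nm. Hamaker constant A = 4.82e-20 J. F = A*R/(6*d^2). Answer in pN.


Convert to SI: R = 47 nm = 4.7e-08 m, d = 8 nm = 8e-09 m
F = A * R / (6 * d^2)
F = 4.82e-20 * 4.7e-08 / (6 * (8e-09)^2)
F = 5.89948e-12 N = 5.899 pN

5.899


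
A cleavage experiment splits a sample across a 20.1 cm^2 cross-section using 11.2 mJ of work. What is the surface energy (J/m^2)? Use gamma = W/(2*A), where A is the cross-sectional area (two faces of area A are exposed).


Convert: A = 20.1 cm^2 = 0.00201 m^2, W = 11.2 mJ = 0.0112 J
Cleaving exposes two faces of area A, so total new surface = 2*A and gamma = W / (2*A)
gamma = 0.0112 / (2 * 0.00201)
gamma = 2.786 J/m^2

2.786


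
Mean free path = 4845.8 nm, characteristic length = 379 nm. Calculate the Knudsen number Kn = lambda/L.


Knudsen number Kn = lambda / L
Kn = 4845.8 / 379
Kn = 12.7858

12.7858


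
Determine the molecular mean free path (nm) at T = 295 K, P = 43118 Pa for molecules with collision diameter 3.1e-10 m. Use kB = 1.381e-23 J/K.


Mean free path: lambda = kB*T / (sqrt(2) * pi * d^2 * P)
lambda = 1.381e-23 * 295 / (sqrt(2) * pi * (3.1e-10)^2 * 43118)
lambda = 2.21294e-07 m
lambda = 221.29 nm

221.29


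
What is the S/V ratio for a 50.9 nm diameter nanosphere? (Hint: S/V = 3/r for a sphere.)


Radius r = 50.9/2 = 25.45 nm
S/V = 3 / r = 3 / 25.45
S/V = 0.1179 nm^-1

0.1179


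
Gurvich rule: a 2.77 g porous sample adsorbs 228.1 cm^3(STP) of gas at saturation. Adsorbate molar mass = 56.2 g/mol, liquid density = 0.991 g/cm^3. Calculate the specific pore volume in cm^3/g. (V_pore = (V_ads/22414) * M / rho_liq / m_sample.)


Moles adsorbed n = V_ads / 22414 = 228.1 / 22414 = 1.017668e-02 mol
Liquid volume V_liq = n * M / rho_liq = 1.017668e-02 * 56.2 / 0.991 = 0.57712 cm^3
Specific pore volume V_pore = V_liq / m_sample = 0.57712 / 2.77
V_pore = 0.2083 cm^3/g

0.2083


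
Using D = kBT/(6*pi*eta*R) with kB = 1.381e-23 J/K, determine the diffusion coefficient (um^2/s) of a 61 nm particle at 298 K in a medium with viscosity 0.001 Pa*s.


Radius R = 61/2 = 30.5 nm = 3.05e-08 m
D = kB*T / (6*pi*eta*R)
D = 1.381e-23 * 298 / (6 * pi * 0.001 * 3.05e-08)
D = 7.15828e-12 m^2/s = 7.158 um^2/s

7.158


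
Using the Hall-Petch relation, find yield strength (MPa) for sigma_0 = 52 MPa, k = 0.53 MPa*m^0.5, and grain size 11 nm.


d = 11 nm = 1.1e-08 m
sqrt(d) = 0.0001048809
Hall-Petch contribution = k / sqrt(d) = 0.53 / 0.0001048809 = 5053.4 MPa
sigma = sigma_0 + k/sqrt(d) = 52 + 5053.4 = 5105.4 MPa

5105.4


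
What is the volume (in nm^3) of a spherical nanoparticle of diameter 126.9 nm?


Radius r = 126.9/2 = 63.45 nm
Volume V = (4/3) * pi * r^3
V = (4/3) * pi * (63.45)^3
V = 1069999.29 nm^3

1069999.29


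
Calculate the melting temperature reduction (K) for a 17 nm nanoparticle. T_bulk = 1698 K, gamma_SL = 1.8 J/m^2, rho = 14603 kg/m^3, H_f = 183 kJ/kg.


Radius R = 17/2 = 8.5 nm = 8.5e-09 m
Convert H_f = 183 kJ/kg = 183000 J/kg
dT = 2 * gamma_SL * T_bulk / (rho * H_f * R)
dT = 2 * 1.8 * 1698 / (14603 * 183000 * 8.5e-09)
dT = 269.1 K

269.1


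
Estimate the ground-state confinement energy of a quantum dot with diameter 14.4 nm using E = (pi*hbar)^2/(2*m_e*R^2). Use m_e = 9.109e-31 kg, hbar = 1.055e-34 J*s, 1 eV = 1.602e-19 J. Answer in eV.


Radius R = 14.4/2 = 7.2 nm = 7.2e-09 m
E = (pi * 1.055e-34)^2 / (2 * 9.109e-31 * (7.2e-09)^2)
E(J) = 1.16316e-21
E = E(J) / 1.602e-19 = 0.0073 eV

0.0073


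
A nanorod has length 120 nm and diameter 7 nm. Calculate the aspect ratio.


Aspect ratio AR = length / diameter
AR = 120 / 7
AR = 17.14

17.14


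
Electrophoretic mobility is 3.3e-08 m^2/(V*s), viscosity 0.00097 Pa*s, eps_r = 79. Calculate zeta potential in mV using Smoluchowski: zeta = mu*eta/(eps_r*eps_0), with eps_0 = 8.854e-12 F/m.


Smoluchowski equation: zeta = mu * eta / (eps_r * eps_0)
zeta = 3.3e-08 * 0.00097 / (79 * 8.854e-12)
zeta = 0.045763 V = 45.76 mV

45.76


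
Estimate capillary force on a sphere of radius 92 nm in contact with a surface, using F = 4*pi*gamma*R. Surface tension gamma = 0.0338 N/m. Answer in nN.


Convert radius: R = 92 nm = 9.2e-08 m
F = 4 * pi * gamma * R
F = 4 * pi * 0.0338 * 9.2e-08
F = 3.90764e-08 N = 39.0764 nN

39.0764


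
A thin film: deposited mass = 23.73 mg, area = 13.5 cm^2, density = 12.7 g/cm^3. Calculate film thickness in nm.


Convert: m = 23.73 mg = 2.3730e-05 kg, A = 13.5 cm^2 = 1.3500e-03 m^2, rho = 12.7 g/cm^3 = 12700 kg/m^3
t = m / (A * rho)
t = 2.3730e-05 / (1.3500e-03 * 12700)
t = 1.3841e-06 m = 1384.1 nm

1384.1


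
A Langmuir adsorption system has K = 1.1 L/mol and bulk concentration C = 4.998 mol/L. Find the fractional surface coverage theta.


Langmuir isotherm: theta = K*C / (1 + K*C)
K*C = 1.1 * 4.998 = 5.4978
theta = 5.4978 / (1 + 5.4978) = 5.4978 / 6.4978
theta = 0.8461

0.8461


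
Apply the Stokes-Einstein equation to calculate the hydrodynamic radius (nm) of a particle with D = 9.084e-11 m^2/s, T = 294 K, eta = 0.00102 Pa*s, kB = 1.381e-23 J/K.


Stokes-Einstein: R = kB*T / (6*pi*eta*D)
R = 1.381e-23 * 294 / (6 * pi * 0.00102 * 9.084e-11)
R = 2.32468e-09 m = 2.32 nm

2.32


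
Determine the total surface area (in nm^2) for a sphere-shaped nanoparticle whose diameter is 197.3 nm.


Radius r = 197.3/2 = 98.65 nm
Surface area SA = 4 * pi * r^2
SA = 4 * pi * (98.65)^2
SA = 122293.69 nm^2

122293.69


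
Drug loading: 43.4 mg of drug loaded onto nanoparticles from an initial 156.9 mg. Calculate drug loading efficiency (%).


Drug loading efficiency = (drug loaded / drug initial) * 100
DLE = 43.4 / 156.9 * 100
DLE = 0.2766 * 100
DLE = 27.66%

27.66


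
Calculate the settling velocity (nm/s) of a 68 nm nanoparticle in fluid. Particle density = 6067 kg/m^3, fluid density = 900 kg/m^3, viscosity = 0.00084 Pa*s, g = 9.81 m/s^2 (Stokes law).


Radius R = 68/2 nm = 3.4e-08 m
Density difference = 6067 - 900 = 5167 kg/m^3
v = 2 * R^2 * (rho_p - rho_f) * g / (9 * eta)
v = 2 * (3.4e-08)^2 * 5167 * 9.81 / (9 * 0.00084)
v = 1.55015e-08 m/s = 15.5015 nm/s

15.5015


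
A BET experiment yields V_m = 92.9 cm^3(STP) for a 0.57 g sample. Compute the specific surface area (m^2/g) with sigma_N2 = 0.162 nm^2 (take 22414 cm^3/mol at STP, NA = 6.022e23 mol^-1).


Number of moles in monolayer = V_m / 22414 = 92.9 / 22414 = 0.00414473
Number of molecules = moles * NA = 0.00414473 * 6.022e23
SA = molecules * sigma / mass
SA = (92.9 / 22414) * 6.022e23 * 0.162e-18 / 0.57
SA = 709.4 m^2/g

709.4


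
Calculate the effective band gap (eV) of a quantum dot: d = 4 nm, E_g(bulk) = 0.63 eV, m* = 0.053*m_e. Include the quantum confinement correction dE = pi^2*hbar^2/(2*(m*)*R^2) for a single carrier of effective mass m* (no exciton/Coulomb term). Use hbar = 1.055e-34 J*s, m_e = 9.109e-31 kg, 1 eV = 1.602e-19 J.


Radius R = 4/2 nm = 2e-09 m
Confinement energy dE = pi^2 * hbar^2 / (2 * m_eff * m_e * R^2)
dE = pi^2 * (1.055e-34)^2 / (2 * 0.053 * 9.109e-31 * (2e-09)^2) J, divided by 1.602e-19 J/eV
dE = 1.7754 eV
Total band gap = E_g(bulk) + dE = 0.63 + 1.7754 = 2.4054 eV

2.4054


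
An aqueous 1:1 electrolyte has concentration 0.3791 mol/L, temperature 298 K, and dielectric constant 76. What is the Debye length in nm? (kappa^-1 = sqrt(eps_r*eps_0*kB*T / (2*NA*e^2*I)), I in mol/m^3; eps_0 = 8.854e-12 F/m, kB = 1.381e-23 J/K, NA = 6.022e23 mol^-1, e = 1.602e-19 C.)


Ionic strength I = 0.3791 * 1^2 * 1000 = 379.1 mol/m^3
kappa^-1 = sqrt(76 * 8.854e-12 * 1.381e-23 * 298 / (2 * 6.022e23 * (1.602e-19)^2 * 379.1))
kappa^-1 = 0.486 nm

0.486


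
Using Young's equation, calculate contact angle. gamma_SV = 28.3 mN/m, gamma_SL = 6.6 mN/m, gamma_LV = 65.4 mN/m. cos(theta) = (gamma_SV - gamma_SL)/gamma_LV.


cos(theta) = (gamma_SV - gamma_SL) / gamma_LV
cos(theta) = (28.3 - 6.6) / 65.4
cos(theta) = 0.331804
theta = arccos(0.331804) = 70.62 degrees

70.62


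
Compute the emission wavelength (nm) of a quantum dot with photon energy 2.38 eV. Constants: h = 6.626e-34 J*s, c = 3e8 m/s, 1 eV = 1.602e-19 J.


Convert energy: E = 2.38 eV = 2.38 * 1.602e-19 = 3.81276e-19 J
lambda = h*c / E = 6.626e-34 * 3e8 / 3.81276e-19
lambda = 5.21355e-07 m = 521.4 nm

521.4


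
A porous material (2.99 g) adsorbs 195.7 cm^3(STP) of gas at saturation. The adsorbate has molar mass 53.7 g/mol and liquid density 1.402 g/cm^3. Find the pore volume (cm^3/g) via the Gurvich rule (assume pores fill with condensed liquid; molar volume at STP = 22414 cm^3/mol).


Moles adsorbed n = V_ads / 22414 = 195.7 / 22414 = 8.731150e-03 mol
Liquid volume V_liq = n * M / rho_liq = 8.731150e-03 * 53.7 / 1.402 = 0.33442 cm^3
Specific pore volume V_pore = V_liq / m_sample = 0.33442 / 2.99
V_pore = 0.1118 cm^3/g

0.1118


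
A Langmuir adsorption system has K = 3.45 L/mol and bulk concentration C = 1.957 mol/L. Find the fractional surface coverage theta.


Langmuir isotherm: theta = K*C / (1 + K*C)
K*C = 3.45 * 1.957 = 6.75165
theta = 6.75165 / (1 + 6.75165) = 6.75165 / 7.75165
theta = 0.871

0.871


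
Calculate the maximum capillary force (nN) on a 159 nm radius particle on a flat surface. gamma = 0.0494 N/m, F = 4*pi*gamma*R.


Convert radius: R = 159 nm = 1.59e-07 m
F = 4 * pi * gamma * R
F = 4 * pi * 0.0494 * 1.59e-07
F = 9.87038e-08 N = 98.7038 nN

98.7038


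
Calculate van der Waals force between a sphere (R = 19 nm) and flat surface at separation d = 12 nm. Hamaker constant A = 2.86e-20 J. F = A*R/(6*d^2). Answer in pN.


Convert to SI: R = 19 nm = 1.9e-08 m, d = 12 nm = 1.2e-08 m
F = A * R / (6 * d^2)
F = 2.86e-20 * 1.9e-08 / (6 * (1.2e-08)^2)
F = 6.28935e-13 N = 0.629 pN

0.629


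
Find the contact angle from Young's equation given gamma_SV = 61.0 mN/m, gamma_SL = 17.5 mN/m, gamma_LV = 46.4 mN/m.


cos(theta) = (gamma_SV - gamma_SL) / gamma_LV
cos(theta) = (61.0 - 17.5) / 46.4
cos(theta) = 0.9375
theta = arccos(0.9375) = 20.36 degrees

20.36


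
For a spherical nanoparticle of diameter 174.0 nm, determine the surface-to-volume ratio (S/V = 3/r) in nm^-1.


Radius r = 174.0/2 = 87 nm
S/V = 3 / r = 3 / 87
S/V = 0.0345 nm^-1

0.0345


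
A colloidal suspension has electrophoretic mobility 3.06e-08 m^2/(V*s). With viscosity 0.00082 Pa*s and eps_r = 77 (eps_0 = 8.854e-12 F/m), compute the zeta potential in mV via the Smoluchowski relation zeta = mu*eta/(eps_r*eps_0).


Smoluchowski equation: zeta = mu * eta / (eps_r * eps_0)
zeta = 3.06e-08 * 0.00082 / (77 * 8.854e-12)
zeta = 0.036805 V = 36.8 mV

36.8


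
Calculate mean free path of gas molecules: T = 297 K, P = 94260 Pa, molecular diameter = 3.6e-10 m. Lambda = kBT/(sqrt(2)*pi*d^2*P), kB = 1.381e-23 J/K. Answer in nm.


Mean free path: lambda = kB*T / (sqrt(2) * pi * d^2 * P)
lambda = 1.381e-23 * 297 / (sqrt(2) * pi * (3.6e-10)^2 * 94260)
lambda = 7.55706e-08 m
lambda = 75.57 nm

75.57


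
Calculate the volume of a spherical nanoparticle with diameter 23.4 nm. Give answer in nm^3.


Radius r = 23.4/2 = 11.7 nm
Volume V = (4/3) * pi * r^3
V = (4/3) * pi * (11.7)^3
V = 6708.82 nm^3

6708.82


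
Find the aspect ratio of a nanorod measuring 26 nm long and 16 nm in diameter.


Aspect ratio AR = length / diameter
AR = 26 / 16
AR = 1.62

1.62


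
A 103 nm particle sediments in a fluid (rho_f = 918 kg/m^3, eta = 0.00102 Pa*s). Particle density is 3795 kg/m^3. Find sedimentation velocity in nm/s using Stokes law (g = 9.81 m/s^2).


Radius R = 103/2 nm = 5.15e-08 m
Density difference = 3795 - 918 = 2877 kg/m^3
v = 2 * R^2 * (rho_p - rho_f) * g / (9 * eta)
v = 2 * (5.15e-08)^2 * 2877 * 9.81 / (9 * 0.00102)
v = 1.63084e-08 m/s = 16.3084 nm/s

16.3084


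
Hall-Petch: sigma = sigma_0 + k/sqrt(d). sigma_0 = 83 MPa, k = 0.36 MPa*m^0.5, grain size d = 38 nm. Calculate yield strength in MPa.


d = 38 nm = 3.8e-08 m
sqrt(d) = 0.0001949359
Hall-Petch contribution = k / sqrt(d) = 0.36 / 0.0001949359 = 1846.8 MPa
sigma = sigma_0 + k/sqrt(d) = 83 + 1846.8 = 1929.8 MPa

1929.8


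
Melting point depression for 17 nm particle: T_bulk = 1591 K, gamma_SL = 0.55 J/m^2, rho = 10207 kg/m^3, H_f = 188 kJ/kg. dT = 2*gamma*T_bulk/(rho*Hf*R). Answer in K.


Radius R = 17/2 = 8.5 nm = 8.5e-09 m
Convert H_f = 188 kJ/kg = 188000 J/kg
dT = 2 * gamma_SL * T_bulk / (rho * H_f * R)
dT = 2 * 0.55 * 1591 / (10207 * 188000 * 8.5e-09)
dT = 107.3 K

107.3


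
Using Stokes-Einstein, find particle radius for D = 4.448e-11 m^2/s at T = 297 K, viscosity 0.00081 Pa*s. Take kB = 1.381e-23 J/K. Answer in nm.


Stokes-Einstein: R = kB*T / (6*pi*eta*D)
R = 1.381e-23 * 297 / (6 * pi * 0.00081 * 4.448e-11)
R = 6.03948e-09 m = 6.04 nm

6.04


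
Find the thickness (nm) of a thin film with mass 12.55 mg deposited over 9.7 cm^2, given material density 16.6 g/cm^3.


Convert: m = 12.55 mg = 1.2550e-05 kg, A = 9.7 cm^2 = 9.7000e-04 m^2, rho = 16.6 g/cm^3 = 16600 kg/m^3
t = m / (A * rho)
t = 1.2550e-05 / (9.7000e-04 * 16600)
t = 7.7941e-07 m = 779.4 nm

779.4


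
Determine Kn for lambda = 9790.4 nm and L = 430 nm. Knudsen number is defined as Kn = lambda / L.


Knudsen number Kn = lambda / L
Kn = 9790.4 / 430
Kn = 22.7684

22.7684


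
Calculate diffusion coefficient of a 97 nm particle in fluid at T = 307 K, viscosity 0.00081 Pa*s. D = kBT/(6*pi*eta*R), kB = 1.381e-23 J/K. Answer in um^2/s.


Radius R = 97/2 = 48.5 nm = 4.85e-08 m
D = kB*T / (6*pi*eta*R)
D = 1.381e-23 * 307 / (6 * pi * 0.00081 * 4.85e-08)
D = 5.72538e-12 m^2/s = 5.725 um^2/s

5.725


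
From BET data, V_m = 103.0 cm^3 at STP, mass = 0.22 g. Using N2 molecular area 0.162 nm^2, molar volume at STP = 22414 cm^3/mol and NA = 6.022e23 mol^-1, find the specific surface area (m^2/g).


Number of moles in monolayer = V_m / 22414 = 103.0 / 22414 = 0.00459534
Number of molecules = moles * NA = 0.00459534 * 6.022e23
SA = molecules * sigma / mass
SA = (103.0 / 22414) * 6.022e23 * 0.162e-18 / 0.22
SA = 2037.8 m^2/g

2037.8


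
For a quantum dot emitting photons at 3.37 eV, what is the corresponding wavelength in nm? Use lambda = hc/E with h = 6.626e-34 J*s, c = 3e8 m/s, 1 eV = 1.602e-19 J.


Convert energy: E = 3.37 eV = 3.37 * 1.602e-19 = 5.39874e-19 J
lambda = h*c / E = 6.626e-34 * 3e8 / 5.39874e-19
lambda = 3.68197e-07 m = 368.2 nm

368.2
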